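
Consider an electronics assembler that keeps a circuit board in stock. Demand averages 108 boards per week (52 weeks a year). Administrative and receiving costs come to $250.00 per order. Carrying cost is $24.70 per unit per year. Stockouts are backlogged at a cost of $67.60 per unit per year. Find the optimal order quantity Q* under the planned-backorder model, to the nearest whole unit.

Q* ≈ 394 boards

Annual demand D = 108 × 52 = 5,616.
With planned backorders, Q* = √(2DS/H) · √((H+B)/B).
√(2DS/H) = √(2 × 5,616 × 250 / 24.7) = 337.171.
√((H+B)/B) = √((24.7+67.6)/67.6) = 1.1685.
Q* ≈ 393.983.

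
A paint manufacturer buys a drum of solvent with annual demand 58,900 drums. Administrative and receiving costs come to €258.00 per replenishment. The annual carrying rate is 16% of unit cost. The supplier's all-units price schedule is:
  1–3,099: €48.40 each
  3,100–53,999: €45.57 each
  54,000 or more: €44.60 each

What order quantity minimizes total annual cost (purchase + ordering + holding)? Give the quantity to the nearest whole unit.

Holding cost per unit per year at price C is H = 0.16·C.
Evaluate total cost at each tier's feasible EOQ or, if the EOQ is below the tier, at the tier's minimum quantity.
EOQ at €48.40 = 1981.1 (feasible in tier 1): TC = 58,900×€48.40 + (58,900/1981.1)×258 + (1981.1/2)×0.16×€48.40 = €2,866,101.41.
EOQ at €45.57 = 2041.7 < 3100, so use break Q=3100: TC = 58,900×€45.57 + (58,900/3100.0)×258 + (3100.0/2)×0.16×€45.57 = €2,700,276.36.
EOQ at €44.60 = 2063.7 < 54000, so use break Q=54000: TC = 58,900×€44.60 + (58,900/54000.0)×258 + (54000.0/2)×0.16×€44.60 = €2,819,893.41.
Lowest total cost is €2,700,276.36 at Q = 3100.0.

Q* ≈ 3,100 drums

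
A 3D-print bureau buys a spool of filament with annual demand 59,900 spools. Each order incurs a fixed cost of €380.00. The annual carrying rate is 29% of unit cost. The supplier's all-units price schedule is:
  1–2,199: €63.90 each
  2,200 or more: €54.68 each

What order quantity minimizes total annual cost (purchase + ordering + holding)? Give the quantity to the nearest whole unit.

Holding cost per unit per year at price C is H = 0.29·C.
For each price level, check whether its EOQ is feasible; otherwise the best quantity at that price is the breakpoint.
EOQ at €63.90 = 1567.4 (feasible in tier 1): TC = 59,900×€63.90 + (59,900/1567.4)×380 + (1567.4/2)×0.29×€63.90 = €3,856,654.88.
EOQ at €54.68 = 1694.4 < 2200, so use break Q=2200: TC = 59,900×€54.68 + (59,900/2200.0)×380 + (2200.0/2)×0.29×€54.68 = €3,303,121.28.
Lowest total cost is €3,303,121.28 at Q = 2200.0.

Q* ≈ 2,200 spools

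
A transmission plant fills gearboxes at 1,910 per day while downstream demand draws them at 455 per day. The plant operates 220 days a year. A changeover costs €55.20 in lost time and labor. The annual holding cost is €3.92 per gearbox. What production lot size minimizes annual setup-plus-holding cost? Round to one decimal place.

Q* ≈ 1,923.7 gearboxes

Annual demand D = 455 × 220 = 100,100.
Production build-up factor (1 − d/p) = 1 − 455/1,910 = 0.7618.
Q* = √(2DS / (H(1 − d/p))) = √(2 × 100,100 × 55.2 / (3.92 × 0.7618)).
= √(11,051,040 / 2.9862) ≈ 1923.728.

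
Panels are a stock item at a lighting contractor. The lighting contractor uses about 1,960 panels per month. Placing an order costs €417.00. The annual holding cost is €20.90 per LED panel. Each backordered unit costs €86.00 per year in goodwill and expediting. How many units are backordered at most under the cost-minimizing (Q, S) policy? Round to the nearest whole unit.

Annual demand D = 1,960 × 12 = 23,520.
With planned backorders, Q* = √(2DS/H) · √((H+B)/B).
√(2DS/H) = √(2 × 23,520 × 417 / 20.9) = 968.788.
√((H+B)/B) = √((20.9+86)/86) = 1.1149.
Q* ≈ 1080.110.
S* = Q* · H/(H+B) = 1080.110 × 20.9/106.9 ≈ 211.172.

S* ≈ 211 panels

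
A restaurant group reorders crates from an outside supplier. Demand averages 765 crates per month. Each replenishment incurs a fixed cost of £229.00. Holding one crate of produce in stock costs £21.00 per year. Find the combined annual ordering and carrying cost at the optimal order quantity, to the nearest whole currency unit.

Annual demand D = 765 × 12 = 9,180.
The optimal lot size = √(2DS/H) = √(2 × 9,180 × 229 / 21) ≈ 447.45.
At Q*, ordering cost (D/Q*)S equals holding cost (Q*/2)H, each = √(DSH/2).
Minimum total = √(2DSH) = √(2 × 9,180 × 229 × 21) ≈ 9396.448.

TC* ≈ £9,396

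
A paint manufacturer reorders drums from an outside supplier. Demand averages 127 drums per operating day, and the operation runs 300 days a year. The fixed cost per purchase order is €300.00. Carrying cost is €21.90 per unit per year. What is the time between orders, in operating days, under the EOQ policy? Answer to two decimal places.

T ≈ 8.04 days

Annual demand D = 127 × 300 = 38,100.
Q* = √(2DS/H) = √(2 × 38,100 × 300 / 21.9) ≈ 1021.68.
Cycle time = Q*/D × 300 = 1021.68 / 38,100 × 300 ≈ 8.045 days.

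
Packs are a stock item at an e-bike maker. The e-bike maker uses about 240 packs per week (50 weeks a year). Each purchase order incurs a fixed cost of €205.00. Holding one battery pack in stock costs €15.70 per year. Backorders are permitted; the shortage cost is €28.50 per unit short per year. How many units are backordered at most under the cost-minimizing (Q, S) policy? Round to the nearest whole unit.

Annual demand D = 240 × 50 = 12,000.
With planned backorders, Q* = √(2DS/H) · √((H+B)/B).
√(2DS/H) = √(2 × 12,000 × 205 / 15.7) = 559.800.
√((H+B)/B) = √((15.7+28.5)/28.5) = 1.2453.
Q* ≈ 697.142.
S* = Q* · H/(H+B) = 697.142 × 15.7/44.2 ≈ 247.627.

S* ≈ 248 packs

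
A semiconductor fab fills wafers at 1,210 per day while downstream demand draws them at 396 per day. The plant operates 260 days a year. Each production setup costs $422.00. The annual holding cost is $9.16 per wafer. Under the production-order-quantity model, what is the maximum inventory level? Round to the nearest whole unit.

Annual demand D = 396 × 260 = 102,960.
Production build-up factor (1 − d/p) = 1 − 396/1,210 = 0.6727.
Q* = √(2DS / (H(1 − d/p))) = √(2 × 102,960 × 422 / (9.16 × 0.6727)).
= √(86,898,240 / 6.1622) ≈ 3755.245.
Maximum inventory = Q*(1 − d/p) = 3755.245 × 0.6727 ≈ 2526.255.

I_max ≈ 2,526 wafers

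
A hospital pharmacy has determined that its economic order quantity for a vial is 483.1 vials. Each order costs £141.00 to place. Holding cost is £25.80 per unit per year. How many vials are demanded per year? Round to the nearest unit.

The basic EOQ model gives Q* = √(2DS/H); rearrange for the unknown.
From Q* = √(2DS/H): D = Q*²H / (2S) = 483.1² × 25.8 / (2 × 141) = 21352.300.

D ≈ 21,352 vials per year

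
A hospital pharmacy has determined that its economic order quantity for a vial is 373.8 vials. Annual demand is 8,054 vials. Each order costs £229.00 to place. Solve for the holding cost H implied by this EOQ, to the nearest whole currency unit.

Invert the EOQ relation Q*² = 2DS/H.
From Q* = √(2DS/H): H = 2DS / Q*² = 2 × 8,054 × 229 / 373.8² = 26.3997.

H ≈ £26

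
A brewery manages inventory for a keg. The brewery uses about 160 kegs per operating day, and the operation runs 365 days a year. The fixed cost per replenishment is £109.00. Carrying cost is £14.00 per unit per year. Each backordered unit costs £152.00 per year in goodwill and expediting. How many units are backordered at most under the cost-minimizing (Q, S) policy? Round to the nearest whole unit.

Annual demand D = 160 × 365 = 58,400.
With planned backorders, Q* = √(2DS/H) · √((H+B)/B).
√(2DS/H) = √(2 × 58,400 × 109 / 14) = 953.610.
√((H+B)/B) = √((14+152)/152) = 1.0450.
Q* ≈ 996.559.
S* = Q* · H/(H+B) = 996.559 × 14/166 ≈ 84.047.

S* ≈ 84 kegs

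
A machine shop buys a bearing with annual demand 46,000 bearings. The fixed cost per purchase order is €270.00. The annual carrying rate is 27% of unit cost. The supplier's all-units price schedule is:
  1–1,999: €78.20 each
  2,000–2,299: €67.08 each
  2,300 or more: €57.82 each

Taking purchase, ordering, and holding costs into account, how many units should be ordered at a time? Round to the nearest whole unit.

Holding cost per unit per year at price C is H = 0.27·C.
Evaluate total cost at each tier's feasible EOQ or, if the EOQ is below the tier, at the tier's minimum quantity.
EOQ at €78.20 = 1084.7 (feasible in tier 1): TC = 46,000×€78.20 + (46,000/1084.7)×270 + (1084.7/2)×0.27×€78.20 = €3,620,101.35.
EOQ at €67.08 = 1171.1 < 2000, so use break Q=2000: TC = 46,000×€67.08 + (46,000/2000.0)×270 + (2000.0/2)×0.27×€67.08 = €3,110,001.60.
EOQ at €57.82 = 1261.4 < 2300, so use break Q=2300: TC = 46,000×€57.82 + (46,000/2300.0)×270 + (2300.0/2)×0.27×€57.82 = €2,683,073.11.
Lowest total cost is €2,683,073.11 at Q = 2300.0.

Q* ≈ 2,300 bearings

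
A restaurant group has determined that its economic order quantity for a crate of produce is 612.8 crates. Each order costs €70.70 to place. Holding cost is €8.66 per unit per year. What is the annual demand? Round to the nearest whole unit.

D ≈ 22,999 crates per year

The basic EOQ model gives Q* = √(2DS/H); rearrange for the unknown.
From Q* = √(2DS/H): D = Q*²H / (2S) = 612.8² × 8.66 / (2 × 70.7) = 22998.843.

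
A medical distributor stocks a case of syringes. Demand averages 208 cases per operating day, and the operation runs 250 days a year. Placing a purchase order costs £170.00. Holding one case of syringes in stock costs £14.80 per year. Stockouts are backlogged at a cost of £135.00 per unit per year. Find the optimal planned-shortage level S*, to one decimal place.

Annual demand D = 208 × 250 = 52,000.
With planned backorders, Q* = √(2DS/H) · √((H+B)/B).
√(2DS/H) = √(2 × 52,000 × 170 / 14.8) = 1092.975.
√((H+B)/B) = √((14.8+135)/135) = 1.0534.
Q* ≈ 1151.329.
S* = Q* · H/(H+B) = 1151.329 × 14.8/149.8 ≈ 113.749.

S* ≈ 113.7 cases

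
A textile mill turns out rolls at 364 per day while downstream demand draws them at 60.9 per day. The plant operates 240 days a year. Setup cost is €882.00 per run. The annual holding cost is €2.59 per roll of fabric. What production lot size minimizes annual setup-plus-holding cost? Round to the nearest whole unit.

Annual demand D = 60.9 × 240 = 14,616.
Production build-up factor (1 − d/p) = 1 − 60.9/364 = 0.8327.
Q* = √(2DS / (H(1 − d/p))) = √(2 × 14,616 × 882 / (2.59 × 0.8327)).
= √(25,782,624 / 2.1567) ≈ 3457.573.

Q* ≈ 3,458 rolls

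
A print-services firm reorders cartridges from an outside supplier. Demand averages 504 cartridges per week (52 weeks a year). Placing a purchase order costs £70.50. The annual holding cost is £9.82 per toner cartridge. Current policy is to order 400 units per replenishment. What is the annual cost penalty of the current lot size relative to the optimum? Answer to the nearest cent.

Extra cost ≈ £559.20 per year

Annual demand D = 504 × 52 = 26,208.
EOQ = √(2DS/H) = √(2 × 26,208 × 70.5 / 9.82) ≈ 613.44.
Cost at Q* = (D/Q*)S + (Q*/2)H = √(2DSH) ≈ £6,023.96.
Cost at Q = 400: (26,208/400)×70.5 + (400/2)×9.82 = £4,619.16 + £1,964.00 = £6,583.16.
Excess = £6,583.16 − £6,023.96 = £559.20.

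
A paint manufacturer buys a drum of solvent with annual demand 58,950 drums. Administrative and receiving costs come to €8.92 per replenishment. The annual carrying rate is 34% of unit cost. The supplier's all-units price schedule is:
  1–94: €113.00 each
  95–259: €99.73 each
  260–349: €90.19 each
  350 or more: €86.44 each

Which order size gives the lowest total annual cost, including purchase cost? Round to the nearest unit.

Q* ≈ 350 drums

Holding cost per unit per year at price C is H = 0.34·C.
Candidates are each tier's EOQ (if it falls in that tier) and each price-break quantity.
Tier 1 (€113.00): EOQ = 165.4 exceeds tier's upper bound 94, so this tier is dominated.
EOQ at €99.73 = 176.1 (feasible in tier 2): TC = 58,950×€99.73 + (58,950/176.1)×8.92 + (176.1/2)×0.34×€99.73 = €5,885,055.11.
EOQ at €90.19 = 185.2 < 260, so use break Q=260: TC = 58,950×€90.19 + (58,950/260.0)×8.92 + (260.0/2)×0.34×€90.19 = €5,322,709.34.
EOQ at €86.44 = 189.2 < 350, so use break Q=350: TC = 58,950×€86.44 + (58,950/350.0)×8.92 + (350.0/2)×0.34×€86.44 = €5,102,283.56.
Lowest total cost is €5,102,283.56 at Q = 350.0.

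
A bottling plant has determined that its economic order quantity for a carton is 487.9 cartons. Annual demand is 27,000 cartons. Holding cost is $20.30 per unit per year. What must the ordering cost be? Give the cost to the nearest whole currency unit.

Squaring Q* = √(2DS/H) gives Q*² = 2DS/H.
From Q* = √(2DS/H): S = Q*²H / (2D) = 487.9² × 20.3 / (2 × 27,000) = 89.4878.

S ≈ $89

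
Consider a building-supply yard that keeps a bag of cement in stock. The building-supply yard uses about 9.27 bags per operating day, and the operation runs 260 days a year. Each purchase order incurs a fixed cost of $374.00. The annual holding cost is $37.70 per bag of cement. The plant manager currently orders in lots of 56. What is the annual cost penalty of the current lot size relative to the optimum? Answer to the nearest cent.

Extra cost ≈ $8,908.10 per year

Annual demand D = 9.27 × 260 = 2,410.2.
EOQ = √(2DS/H) = √(2 × 2,410.2 × 374 / 37.7) ≈ 218.68.
Cost at Q* = (D/Q*)S + (Q*/2)H = √(2DSH) ≈ $8,244.19.
Cost at Q = 56: (2,410.2/56)×374 + (56/2)×37.7 = $16,096.69 + $1,055.60 = $17,152.29.
Excess = $17,152.29 − $8,244.19 = $8,908.10.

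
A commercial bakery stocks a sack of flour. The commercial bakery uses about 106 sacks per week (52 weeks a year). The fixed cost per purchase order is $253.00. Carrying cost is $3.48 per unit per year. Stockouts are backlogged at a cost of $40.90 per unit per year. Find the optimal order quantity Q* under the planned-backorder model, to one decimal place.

Q* ≈ 932.6 sacks

Annual demand D = 106 × 52 = 5,512.
With planned backorders, Q* = √(2DS/H) · √((H+B)/B).
√(2DS/H) = √(2 × 5,512 × 253 / 3.48) = 895.242.
√((H+B)/B) = √((3.48+40.9)/40.9) = 1.0417.
Q* ≈ 932.550.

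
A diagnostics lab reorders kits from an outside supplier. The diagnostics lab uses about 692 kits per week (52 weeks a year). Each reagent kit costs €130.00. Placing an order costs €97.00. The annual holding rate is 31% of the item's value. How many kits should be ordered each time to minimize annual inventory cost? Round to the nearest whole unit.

Q* ≈ 416 kits

Annual demand D = 692 × 52 = 35,984.
Holding cost H = 0.31 × €130.00 = €40.3000 per unit per year.
EOQ = √(2DS / H) = √(2 × 35,984 × 97 / 40.3).
= √(6,980,896 / 40.3) = √173,223.2258 ≈ 416.201.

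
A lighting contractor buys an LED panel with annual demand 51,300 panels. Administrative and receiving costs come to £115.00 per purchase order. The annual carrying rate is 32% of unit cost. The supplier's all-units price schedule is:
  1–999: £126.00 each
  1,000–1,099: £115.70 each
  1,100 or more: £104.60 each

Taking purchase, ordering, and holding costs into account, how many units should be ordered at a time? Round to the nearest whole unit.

Q* ≈ 1,100 panels

Holding cost per unit per year at price C is H = 0.32·C.
Evaluate total cost at each tier's feasible EOQ or, if the EOQ is below the tier, at the tier's minimum quantity.
EOQ at £126.00 = 541.0 (feasible in tier 1): TC = 51,300×£126.00 + (51,300/541.0)×115 + (541.0/2)×0.32×£126.00 = £6,485,611.37.
EOQ at £115.70 = 564.5 < 1000, so use break Q=1000: TC = 51,300×£115.70 + (51,300/1000.0)×115 + (1000.0/2)×0.32×£115.70 = £5,959,821.50.
EOQ at £104.60 = 593.7 < 1100, so use break Q=1100: TC = 51,300×£104.60 + (51,300/1100.0)×115 + (1100.0/2)×0.32×£104.60 = £5,389,752.78.
Lowest total cost is £5,389,752.78 at Q = 1100.0.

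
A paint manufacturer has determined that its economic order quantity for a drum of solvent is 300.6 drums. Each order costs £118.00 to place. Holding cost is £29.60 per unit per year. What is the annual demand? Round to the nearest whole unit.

D ≈ 11,333 drums per year

Invert the EOQ relation Q*² = 2DS/H.
From Q* = √(2DS/H): D = Q*²H / (2S) = 300.6² × 29.6 / (2 × 118) = 11333.333.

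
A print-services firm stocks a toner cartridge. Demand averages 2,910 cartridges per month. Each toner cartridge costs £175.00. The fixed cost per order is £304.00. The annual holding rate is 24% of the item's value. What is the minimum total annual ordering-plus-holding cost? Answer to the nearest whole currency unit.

TC* ≈ £29,862

Annual demand D = 2,910 × 12 = 34,920.
Holding cost H = 0.24 × £175.00 = £42.0000 per unit per year.
Q* = √(2DS/H) = √(2 × 34,920 × 304 / 42) ≈ 710.99.
At Q*, ordering cost (D/Q*)S equals holding cost (Q*/2)H, each = √(DSH/2).
Minimum total = √(2DSH) = √(2 × 34,920 × 304 × 42) ≈ 29861.633.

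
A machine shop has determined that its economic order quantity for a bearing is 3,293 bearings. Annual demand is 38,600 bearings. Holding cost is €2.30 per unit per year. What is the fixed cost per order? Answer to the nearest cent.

S ≈ €323.07

Squaring Q* = √(2DS/H) gives Q*² = 2DS/H.
From Q* = √(2DS/H): S = Q*²H / (2D) = 3,293² × 2.3 / (2 × 38,600) = 323.0680.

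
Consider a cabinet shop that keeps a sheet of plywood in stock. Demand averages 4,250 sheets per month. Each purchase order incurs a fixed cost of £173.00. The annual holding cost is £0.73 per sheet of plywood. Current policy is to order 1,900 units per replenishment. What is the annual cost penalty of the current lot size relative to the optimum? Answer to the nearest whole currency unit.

Extra cost ≈ £1,748 per year

Annual demand D = 4,250 × 12 = 51,000.
EOQ = √(2DS/H) = √(2 × 51,000 × 173 / 0.73) ≈ 4916.56.
Cost at Q* = (D/Q*)S + (Q*/2)H = √(2DSH) ≈ £3,589.09.
Cost at Q = 1,900: (51,000/1,900)×173 + (1,900/2)×0.73 = £4,643.68 + £693.50 = £5,337.18.
Excess = £5,337.18 − £3,589.09 = £1,748.09.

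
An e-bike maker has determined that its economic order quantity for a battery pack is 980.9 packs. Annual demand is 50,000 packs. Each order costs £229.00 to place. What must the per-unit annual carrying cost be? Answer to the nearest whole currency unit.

Squaring Q* = √(2DS/H) gives Q*² = 2DS/H.
From Q* = √(2DS/H): H = 2DS / Q*² = 2 × 50,000 × 229 / 980.9² = 23.8005.

H ≈ £24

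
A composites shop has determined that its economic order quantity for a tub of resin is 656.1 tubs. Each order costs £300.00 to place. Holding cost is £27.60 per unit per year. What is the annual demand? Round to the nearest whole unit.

D ≈ 19,801 tubs per year

Invert the EOQ relation Q*² = 2DS/H.
From Q* = √(2DS/H): D = Q*²H / (2S) = 656.1² × 27.6 / (2 × 300) = 19801.492.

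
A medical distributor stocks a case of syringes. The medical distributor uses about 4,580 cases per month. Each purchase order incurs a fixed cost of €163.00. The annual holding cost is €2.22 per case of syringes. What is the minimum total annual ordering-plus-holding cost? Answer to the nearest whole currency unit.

Annual demand D = 4,580 × 12 = 54,960.
EOQ = √(2DS/H) = √(2 × 54,960 × 163 / 2.22) ≈ 2840.90.
At Q*, ordering cost (D/Q*)S equals holding cost (Q*/2)H, each = √(DSH/2).
Minimum total = √(2DSH) = √(2 × 54,960 × 163 × 2.22) ≈ 6306.794.

TC* ≈ €6,307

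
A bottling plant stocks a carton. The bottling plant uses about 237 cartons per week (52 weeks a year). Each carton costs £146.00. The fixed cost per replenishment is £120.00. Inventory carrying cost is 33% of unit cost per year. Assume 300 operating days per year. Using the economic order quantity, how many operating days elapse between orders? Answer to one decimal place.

Annual demand D = 237 × 52 = 12,324.
Holding cost H = 0.33 × £146.00 = £48.1800 per unit per year.
Q* = √(2DS/H) = √(2 × 12,324 × 120 / 48.18) ≈ 247.77.
Cycle time = Q*/D × 300 = 247.77 / 12,324 × 300 ≈ 6.031 days.

T ≈ 6.0 days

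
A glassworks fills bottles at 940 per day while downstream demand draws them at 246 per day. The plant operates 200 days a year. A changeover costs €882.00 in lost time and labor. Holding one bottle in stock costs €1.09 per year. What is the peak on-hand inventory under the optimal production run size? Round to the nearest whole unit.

I_max ≈ 7,667 bottles

Annual demand D = 246 × 200 = 49,200.
Production build-up factor (1 − d/p) = 1 − 246/940 = 0.7383.
Q* = √(2DS / (H(1 − d/p))) = √(2 × 49,200 × 882 / (1.09 × 0.7383)).
= √(86,788,800 / 0.8047) ≈ 10384.911.
Maximum inventory = Q*(1 − d/p) = 10384.911 × 0.7383 ≈ 7667.158.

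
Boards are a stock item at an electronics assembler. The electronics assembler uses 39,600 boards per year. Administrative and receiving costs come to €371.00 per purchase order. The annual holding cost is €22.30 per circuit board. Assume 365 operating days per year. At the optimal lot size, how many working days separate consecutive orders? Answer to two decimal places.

T ≈ 10.58 days

The optimal lot size = √(2DS/H) = √(2 × 39,600 × 371 / 22.3) ≈ 1147.88.
Cycle time = Q*/D × 365 = 1147.88 / 39,600 × 365 ≈ 10.580 days.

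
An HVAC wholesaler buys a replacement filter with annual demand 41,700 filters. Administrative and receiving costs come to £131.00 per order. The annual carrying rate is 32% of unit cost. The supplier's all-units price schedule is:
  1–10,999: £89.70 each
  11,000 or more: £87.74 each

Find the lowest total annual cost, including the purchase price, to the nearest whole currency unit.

TC* ≈ £3,758,199

Holding cost per unit per year at price C is H = 0.32·C.
Candidates are each tier's EOQ (if it falls in that tier) and each price-break quantity.
EOQ at £89.70 = 616.9 (feasible in tier 1): TC = 41,700×£89.70 + (41,700/616.9)×131 + (616.9/2)×0.32×£89.70 = £3,758,198.83.
EOQ at £87.74 = 623.8 < 11000, so use break Q=11000: TC = 41,700×£87.74 + (41,700/11000.0)×131 + (11000.0/2)×0.32×£87.74 = £3,813,677.01.
Lowest total cost among the candidates is at Q = 616.9.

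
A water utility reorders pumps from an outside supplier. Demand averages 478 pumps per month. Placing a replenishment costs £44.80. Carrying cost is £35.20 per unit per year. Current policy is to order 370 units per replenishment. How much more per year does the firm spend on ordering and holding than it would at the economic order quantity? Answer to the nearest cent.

Annual demand D = 478 × 12 = 5,736.
EOQ = √(2DS/H) = √(2 × 5,736 × 44.8 / 35.2) ≈ 120.83.
Cost at Q* = (D/Q*)S + (Q*/2)H = √(2DSH) ≈ £4,253.34.
Cost at Q = 370: (5,736/370)×44.8 + (370/2)×35.2 = £694.52 + £6,512.00 = £7,206.52.
Excess = £7,206.52 − £4,253.34 = £2,953.18.

Extra cost ≈ £2,953.18 per year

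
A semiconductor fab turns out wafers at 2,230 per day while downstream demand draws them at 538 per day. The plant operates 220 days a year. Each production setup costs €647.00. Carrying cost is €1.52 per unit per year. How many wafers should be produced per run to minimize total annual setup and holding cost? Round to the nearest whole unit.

Annual demand D = 538 × 220 = 118,360.
Production build-up factor (1 − d/p) = 1 − 538/2,230 = 0.7587.
Q* = √(2DS / (H(1 − d/p))) = √(2 × 118,360 × 647 / (1.52 × 0.7587)).
= √(153,157,840 / 1.1533) ≈ 11523.916.

Q* ≈ 11,524 wafers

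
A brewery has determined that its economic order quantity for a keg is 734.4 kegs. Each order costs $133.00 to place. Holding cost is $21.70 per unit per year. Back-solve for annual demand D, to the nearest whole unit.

D ≈ 43,999 kegs per year

Invert the EOQ relation Q*² = 2DS/H.
From Q* = √(2DS/H): D = Q*²H / (2S) = 734.4² × 21.7 / (2 × 133) = 43999.064.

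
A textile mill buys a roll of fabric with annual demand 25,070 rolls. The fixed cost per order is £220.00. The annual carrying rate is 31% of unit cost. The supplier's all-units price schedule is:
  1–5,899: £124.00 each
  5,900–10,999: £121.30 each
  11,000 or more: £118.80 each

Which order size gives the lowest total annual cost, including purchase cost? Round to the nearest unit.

Q* ≈ 536 rolls

Holding cost per unit per year at price C is H = 0.31·C.
Candidates are each tier's EOQ (if it falls in that tier) and each price-break quantity.
EOQ at £124.00 = 535.7 (feasible in tier 1): TC = 25,070×£124.00 + (25,070/535.7)×220 + (535.7/2)×0.31×£124.00 = £3,129,271.84.
EOQ at £121.30 = 541.6 < 5900, so use break Q=5900: TC = 25,070×£121.30 + (25,070/5900.0)×220 + (5900.0/2)×0.31×£121.30 = £3,152,854.66.
EOQ at £118.80 = 547.3 < 11000, so use break Q=11000: TC = 25,070×£118.80 + (25,070/11000.0)×220 + (11000.0/2)×0.31×£118.80 = £3,181,371.40.
Lowest total cost is £3,129,271.84 at Q = 535.7.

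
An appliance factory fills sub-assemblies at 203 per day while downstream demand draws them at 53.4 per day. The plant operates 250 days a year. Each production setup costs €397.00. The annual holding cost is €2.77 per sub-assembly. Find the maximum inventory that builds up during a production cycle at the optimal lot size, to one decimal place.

I_max ≈ 1,679.3 sub-assemblies

Annual demand D = 53.4 × 250 = 13,350.
Production build-up factor (1 − d/p) = 1 − 53.4/203 = 0.7369.
Q* = √(2DS / (H(1 − d/p))) = √(2 × 13,350 × 397 / (2.77 × 0.7369)).
= √(10,599,900 / 2.0413) ≈ 2278.732.
Maximum inventory = Q*(1 − d/p) = 2278.732 × 0.7369 ≈ 1679.302.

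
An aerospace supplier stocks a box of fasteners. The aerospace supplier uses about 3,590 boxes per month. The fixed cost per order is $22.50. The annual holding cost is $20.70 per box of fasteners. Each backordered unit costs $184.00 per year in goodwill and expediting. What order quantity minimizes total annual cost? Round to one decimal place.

Annual demand D = 3,590 × 12 = 43,080.
With planned backorders, Q* = √(2DS/H) · √((H+B)/B).
√(2DS/H) = √(2 × 43,080 × 22.5 / 20.7) = 306.026.
√((H+B)/B) = √((20.7+184)/184) = 1.0548.
Q* ≈ 322.782.

Q* ≈ 322.8 boxes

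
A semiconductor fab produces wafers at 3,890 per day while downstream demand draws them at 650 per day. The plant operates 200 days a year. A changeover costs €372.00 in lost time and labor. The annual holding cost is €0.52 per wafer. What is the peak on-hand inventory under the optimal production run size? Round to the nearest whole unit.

I_max ≈ 12,447 wafers

Annual demand D = 650 × 200 = 130,000.
Production build-up factor (1 − d/p) = 1 − 650/3,890 = 0.8329.
Q* = √(2DS / (H(1 − d/p))) = √(2 × 130,000 × 372 / (0.52 × 0.8329)).
= √(96,720,000 / 0.4331) ≈ 14943.722.
Maximum inventory = Q*(1 − d/p) = 14943.722 × 0.8329 ≈ 12446.699.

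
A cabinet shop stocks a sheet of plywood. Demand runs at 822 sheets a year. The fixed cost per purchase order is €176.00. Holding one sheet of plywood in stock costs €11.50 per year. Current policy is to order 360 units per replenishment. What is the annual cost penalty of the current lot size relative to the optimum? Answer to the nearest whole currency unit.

EOQ = √(2DS/H) = √(2 × 822 × 176 / 11.5) ≈ 158.62.
Cost at Q* = (D/Q*)S + (Q*/2)H = √(2DSH) ≈ €1,824.13.
Cost at Q = 360: (822/360)×176 + (360/2)×11.5 = €401.87 + €2,070.00 = €2,471.87.
Excess = €2,471.87 − €1,824.13 = €647.74.

Extra cost ≈ €648 per year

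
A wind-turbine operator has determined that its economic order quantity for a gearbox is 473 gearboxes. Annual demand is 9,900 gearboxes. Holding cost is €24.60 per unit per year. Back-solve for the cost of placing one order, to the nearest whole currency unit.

S ≈ €278

Squaring Q* = √(2DS/H) gives Q*² = 2DS/H.
From Q* = √(2DS/H): S = Q*²H / (2D) = 473² × 24.6 / (2 × 9,900) = 277.9663.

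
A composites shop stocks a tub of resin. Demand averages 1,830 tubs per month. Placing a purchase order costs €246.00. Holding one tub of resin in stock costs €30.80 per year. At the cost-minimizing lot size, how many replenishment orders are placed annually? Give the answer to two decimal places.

N ≈ 37.08 orders per year

Annual demand D = 1,830 × 12 = 21,960.
EOQ = √(2DS/H) = √(2 × 21,960 × 246 / 30.8) ≈ 592.27.
Orders per year = D / Q* = 21,960 / 592.27 ≈ 37.077.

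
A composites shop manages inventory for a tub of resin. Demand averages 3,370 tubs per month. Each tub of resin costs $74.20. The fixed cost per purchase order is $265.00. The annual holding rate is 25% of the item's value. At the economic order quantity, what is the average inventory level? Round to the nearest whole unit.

Average inventory ≈ 537 tubs

Annual demand D = 3,370 × 12 = 40,440.
Holding cost H = 0.25 × $74.20 = $18.5500 per unit per year.
The optimal lot size = √(2DS/H) = √(2 × 40,440 × 265 / 18.55) ≈ 1074.91.
Average inventory = Q*/2 ≈ 1074.91 / 2 = 537.454.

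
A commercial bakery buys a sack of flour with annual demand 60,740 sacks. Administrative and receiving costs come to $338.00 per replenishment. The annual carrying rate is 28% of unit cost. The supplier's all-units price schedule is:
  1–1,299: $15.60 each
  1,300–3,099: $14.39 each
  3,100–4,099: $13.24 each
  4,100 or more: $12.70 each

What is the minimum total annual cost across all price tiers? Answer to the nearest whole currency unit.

Holding cost per unit per year at price C is H = 0.28·C.
Candidates are each tier's EOQ (if it falls in that tier) and each price-break quantity.
Tier 1 ($15.60): EOQ = 3066.0 exceeds tier's upper bound 1299, so this tier is dominated.
Tier 2 ($14.39): EOQ = 3192.3 exceeds tier's upper bound 3099, so this tier is dominated.
EOQ at $13.24 = 3328.0 (feasible in tier 3): TC = 60,740×$13.24 + (60,740/3328.0)×338 + (3328.0/2)×0.28×$13.24 = $816,535.29.
EOQ at $12.70 = 3398.1 < 4100, so use break Q=4100: TC = 60,740×$12.70 + (60,740/4100.0)×338 + (4100.0/2)×0.28×$12.70 = $783,695.15.
Lowest total cost among the candidates is at Q = 4100.0.

TC* ≈ $783,695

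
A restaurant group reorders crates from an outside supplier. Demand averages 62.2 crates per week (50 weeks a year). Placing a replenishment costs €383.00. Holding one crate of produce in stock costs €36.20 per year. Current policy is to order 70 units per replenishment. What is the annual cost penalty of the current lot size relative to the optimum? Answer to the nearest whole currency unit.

Annual demand D = 62.2 × 50 = 3,110.
EOQ = √(2DS/H) = √(2 × 3,110 × 383 / 36.2) ≈ 256.53.
Cost at Q* = (D/Q*)S + (Q*/2)H = √(2DSH) ≈ €9,286.43.
Cost at Q = 70: (3,110/70)×383 + (70/2)×36.2 = €17,016.14 + €1,267.00 = €18,283.14.
Excess = €18,283.14 − €9,286.43 = €8,996.71.

Extra cost ≈ €8,997 per year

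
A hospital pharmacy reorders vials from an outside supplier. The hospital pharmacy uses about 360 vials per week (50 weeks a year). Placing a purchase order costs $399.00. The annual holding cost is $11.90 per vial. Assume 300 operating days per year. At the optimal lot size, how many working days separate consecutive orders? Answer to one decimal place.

Annual demand D = 360 × 50 = 18,000.
EOQ = √(2DS/H) = √(2 × 18,000 × 399 / 11.9) ≈ 1098.66.
Cycle time = Q*/D × 300 = 1098.66 / 18,000 × 300 ≈ 18.311 days.

T ≈ 18.3 days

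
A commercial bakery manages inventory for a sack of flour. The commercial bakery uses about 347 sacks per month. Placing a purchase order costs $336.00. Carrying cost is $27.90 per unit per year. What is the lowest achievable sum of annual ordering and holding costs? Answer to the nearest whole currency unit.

Annual demand D = 347 × 12 = 4,164.
Q* = √(2DS/H) = √(2 × 4,164 × 336 / 27.9) ≈ 316.69.
At Q*, ordering cost (D/Q*)S equals holding cost (Q*/2)H, each = √(DSH/2).
Minimum total = √(2DSH) = √(2 × 4,164 × 336 × 27.9) ≈ 8835.723.

TC* ≈ $8,836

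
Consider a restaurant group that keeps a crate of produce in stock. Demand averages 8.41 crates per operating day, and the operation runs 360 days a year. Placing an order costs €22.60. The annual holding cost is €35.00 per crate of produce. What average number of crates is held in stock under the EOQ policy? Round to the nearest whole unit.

Annual demand D = 8.41 × 360 = 3,027.6.
EOQ = √(2DS/H) = √(2 × 3,027.6 × 22.6 / 35) ≈ 62.53.
Average inventory = Q*/2 ≈ 62.53 / 2 = 31.265.

Average inventory ≈ 31 crates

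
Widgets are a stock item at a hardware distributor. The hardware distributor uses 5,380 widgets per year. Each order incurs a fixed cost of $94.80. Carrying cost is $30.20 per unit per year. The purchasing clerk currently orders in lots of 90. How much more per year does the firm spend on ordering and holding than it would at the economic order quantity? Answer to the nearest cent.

EOQ = √(2DS/H) = √(2 × 5,380 × 94.8 / 30.2) ≈ 183.78.
Cost at Q* = (D/Q*)S + (Q*/2)H = √(2DSH) ≈ $5,550.27.
Cost at Q = 90: (5,380/90)×94.8 + (90/2)×30.2 = $5,666.93 + $1,359.00 = $7,025.93.
Excess = $7,025.93 − $5,550.27 = $1,475.67.

Extra cost ≈ $1,475.67 per year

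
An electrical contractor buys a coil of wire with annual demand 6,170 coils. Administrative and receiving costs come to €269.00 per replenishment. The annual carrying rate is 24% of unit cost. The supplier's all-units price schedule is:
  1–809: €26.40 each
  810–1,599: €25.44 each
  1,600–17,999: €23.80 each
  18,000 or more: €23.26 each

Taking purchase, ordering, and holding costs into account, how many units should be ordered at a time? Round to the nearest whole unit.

Q* ≈ 1,600 coils

Holding cost per unit per year at price C is H = 0.24·C.
Evaluate total cost at each tier's feasible EOQ or, if the EOQ is below the tier, at the tier's minimum quantity.
EOQ at €26.40 = 723.8 (feasible in tier 1): TC = 6,170×€26.40 + (6,170/723.8)×269 + (723.8/2)×0.24×€26.40 = €167,474.08.
EOQ at €25.44 = 737.3 < 810, so use break Q=810: TC = 6,170×€25.44 + (6,170/810.0)×269 + (810.0/2)×0.24×€25.44 = €161,486.62.
EOQ at €23.80 = 762.3 < 1600, so use break Q=1600: TC = 6,170×€23.80 + (6,170/1600.0)×269 + (1600.0/2)×0.24×€23.80 = €152,452.93.
EOQ at €23.26 = 771.1 < 18000, so use break Q=18000: TC = 6,170×€23.26 + (6,170/18000.0)×269 + (18000.0/2)×0.24×€23.26 = €193,848.01.
Lowest total cost is €152,452.93 at Q = 1600.0.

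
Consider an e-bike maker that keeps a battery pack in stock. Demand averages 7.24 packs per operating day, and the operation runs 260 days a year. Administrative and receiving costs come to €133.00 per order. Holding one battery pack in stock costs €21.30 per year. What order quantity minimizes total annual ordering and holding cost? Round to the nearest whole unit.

Q* ≈ 153 packs

Annual demand D = 7.24 × 260 = 1,882.4.
EOQ = √(2DS / H) = √(2 × 1,882.4 × 133 / 21.3).
= √(500,718.4 / 21.3) = √23,507.9061 ≈ 153.323.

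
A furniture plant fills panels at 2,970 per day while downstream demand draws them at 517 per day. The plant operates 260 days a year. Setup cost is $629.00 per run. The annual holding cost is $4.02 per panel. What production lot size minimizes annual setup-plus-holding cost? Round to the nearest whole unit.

Q* ≈ 7,137 panels

Annual demand D = 517 × 260 = 134,420.
Production build-up factor (1 − d/p) = 1 − 517/2,970 = 0.8259.
Q* = √(2DS / (H(1 − d/p))) = √(2 × 134,420 × 629 / (4.02 × 0.8259)).
= √(169,100,360 / 3.3202) ≈ 7136.556.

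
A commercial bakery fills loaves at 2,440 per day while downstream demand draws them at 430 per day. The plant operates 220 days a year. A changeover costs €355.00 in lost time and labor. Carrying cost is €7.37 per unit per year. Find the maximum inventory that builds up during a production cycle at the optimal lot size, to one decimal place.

I_max ≈ 2,740.0 loaves

Annual demand D = 430 × 220 = 94,600.
Production build-up factor (1 − d/p) = 1 − 430/2,440 = 0.8238.
Q* = √(2DS / (H(1 − d/p))) = √(2 × 94,600 × 355 / (7.37 × 0.8238)).
= √(67,166,000 / 6.0712) ≈ 3326.120.
Maximum inventory = Q*(1 − d/p) = 3326.120 × 0.8238 ≈ 2739.959.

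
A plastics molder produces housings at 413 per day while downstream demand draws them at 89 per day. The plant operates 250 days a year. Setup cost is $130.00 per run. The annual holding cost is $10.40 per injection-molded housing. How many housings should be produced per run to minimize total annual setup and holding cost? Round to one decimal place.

Annual demand D = 89 × 250 = 22,250.
Production build-up factor (1 − d/p) = 1 − 89/413 = 0.7845.
Q* = √(2DS / (H(1 − d/p))) = √(2 × 22,250 × 130 / (10.4 × 0.7845)).
= √(5,785,000 / 8.1588) ≈ 842.049.

Q* ≈ 842.0 housings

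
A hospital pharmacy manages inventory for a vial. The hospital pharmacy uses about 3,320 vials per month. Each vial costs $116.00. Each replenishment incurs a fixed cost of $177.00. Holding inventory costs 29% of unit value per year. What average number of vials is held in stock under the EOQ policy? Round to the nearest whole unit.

Average inventory ≈ 324 vials

Annual demand D = 3,320 × 12 = 39,840.
Holding cost H = 0.29 × $116.00 = $33.6400 per unit per year.
Q* = √(2DS/H) = √(2 × 39,840 × 177 / 33.64) ≈ 647.49.
Average inventory = Q*/2 ≈ 647.49 / 2 = 323.745.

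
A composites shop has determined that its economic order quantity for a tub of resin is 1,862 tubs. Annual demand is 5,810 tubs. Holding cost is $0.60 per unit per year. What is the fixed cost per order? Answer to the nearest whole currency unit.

S ≈ $179

Squaring Q* = √(2DS/H) gives Q*² = 2DS/H.
From Q* = √(2DS/H): S = Q*²H / (2D) = 1,862² × 0.6 / (2 × 5,810) = 179.0212.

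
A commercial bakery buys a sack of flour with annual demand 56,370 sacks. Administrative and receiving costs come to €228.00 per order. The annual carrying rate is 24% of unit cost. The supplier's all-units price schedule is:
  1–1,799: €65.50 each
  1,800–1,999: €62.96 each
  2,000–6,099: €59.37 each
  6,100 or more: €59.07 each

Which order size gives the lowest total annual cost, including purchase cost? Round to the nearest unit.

Holding cost per unit per year at price C is H = 0.24·C.
Candidates are each tier's EOQ (if it falls in that tier) and each price-break quantity.
EOQ at €65.50 = 1278.7 (feasible in tier 1): TC = 56,370×€65.50 + (56,370/1278.7)×228 + (1278.7/2)×0.24×€65.50 = €3,712,336.70.
EOQ at €62.96 = 1304.3 < 1800, so use break Q=1800: TC = 56,370×€62.96 + (56,370/1800.0)×228 + (1800.0/2)×0.24×€62.96 = €3,569,794.76.
EOQ at €59.37 = 1343.1 < 2000, so use break Q=2000: TC = 56,370×€59.37 + (56,370/2000.0)×228 + (2000.0/2)×0.24×€59.37 = €3,367,361.88.
EOQ at €59.07 = 1346.5 < 6100, so use break Q=6100: TC = 56,370×€59.07 + (56,370/6100.0)×228 + (6100.0/2)×0.24×€59.07 = €3,375,122.08.
Lowest total cost is €3,367,361.88 at Q = 2000.0.

Q* ≈ 2,000 sacks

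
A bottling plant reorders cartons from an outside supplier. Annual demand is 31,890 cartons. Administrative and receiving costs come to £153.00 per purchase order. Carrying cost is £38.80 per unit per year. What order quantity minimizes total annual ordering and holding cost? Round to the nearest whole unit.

EOQ = √(2DS / H) = √(2 × 31,890 × 153 / 38.8).
= √(9,758,340 / 38.8) = √251,503.6082 ≈ 501.501.

Q* ≈ 502 cartons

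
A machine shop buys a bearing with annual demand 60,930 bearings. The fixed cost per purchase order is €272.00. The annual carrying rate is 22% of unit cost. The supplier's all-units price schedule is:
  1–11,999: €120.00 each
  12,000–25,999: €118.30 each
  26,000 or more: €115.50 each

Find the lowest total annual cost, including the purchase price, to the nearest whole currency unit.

TC* ≈ €7,341,181

Holding cost per unit per year at price C is H = 0.22·C.
Evaluate total cost at each tier's feasible EOQ or, if the EOQ is below the tier, at the tier's minimum quantity.
EOQ at €120.00 = 1120.5 (feasible in tier 1): TC = 60,930×€120.00 + (60,930/1120.5)×272 + (1120.5/2)×0.22×€120.00 = €7,341,181.28.
EOQ at €118.30 = 1128.5 < 12000, so use break Q=12000: TC = 60,930×€118.30 + (60,930/12000.0)×272 + (12000.0/2)×0.22×€118.30 = €7,365,556.08.
EOQ at €115.50 = 1142.1 < 26000, so use break Q=26000: TC = 60,930×€115.50 + (60,930/26000.0)×272 + (26000.0/2)×0.22×€115.50 = €7,368,382.42.
Lowest total cost among the candidates is at Q = 1120.5.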